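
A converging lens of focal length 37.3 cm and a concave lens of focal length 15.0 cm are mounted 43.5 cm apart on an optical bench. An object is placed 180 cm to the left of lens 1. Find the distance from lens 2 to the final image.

Lens 1: 1/d_i1 = 1/f₁ − 1/d_o1 = 1/(37.3) − 1/(180) = 0.02125, so d_i1 = 47.05 cm.
The intermediate image is 47.05 cm to the right of lens 1, which lies 3.550 cm to the right of lens 2 — a virtual object — so d_o2 = −3.550 cm.
Lens 2 is diverging, so f₂ = −15.0 cm.
Lens 2: 1/d_i2 = 1/f₂ − 1/d_o2 = 1/(-15.0) − 1/(-3.550) = 0.2150, so d_i2 = 4.65 cm.
The final image is real, 4.65 cm to the right of lens 2 (overall magnification ≈ -0.34).

4.65 cm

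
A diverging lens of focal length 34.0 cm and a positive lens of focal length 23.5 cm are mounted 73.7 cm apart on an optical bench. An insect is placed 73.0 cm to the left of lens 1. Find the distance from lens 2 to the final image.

31.0 cm

Lens 1 is diverging, so f₁ = −34.0 cm.
Lens 1: 1/d_i1 = 1/f₁ − 1/d_o1 = 1/(-34.0) − 1/(73.0) = -0.04311, so d_i1 = -23.20 cm.
The intermediate image is 23.20 cm to the left of lens 1 (virtual), which is 73.7 − (-23.20) = 96.90 cm to the left of lens 2, so d_o2 = +96.90 cm.
Lens 2: 1/d_i2 = 1/f₂ − 1/d_o2 = 1/(23.5) − 1/(96.90) = 0.03223, so d_i2 = 31.0 cm.
The final image is real, 31.0 cm to the right of lens 2 (overall magnification ≈ -0.10).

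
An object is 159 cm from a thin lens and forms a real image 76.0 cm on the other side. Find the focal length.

f = 51.4 cm (converging)

Real image ⇒ d_i = +76.0 cm.
1/f = 1/d_o + 1/d_i = 1/(159) + 1/(76.0) = 0.01945, so f = 51.4 cm.
Since f is positive, the thin lens is converging.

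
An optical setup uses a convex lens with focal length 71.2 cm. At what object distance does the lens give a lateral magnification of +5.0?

m = −d_i/d_o ⇒ d_i = −m·d_o.
1/f = 1/d_o + 1/d_i = 1/d_o − 1/(m·d_o) = (1 − 1/m)/d_o, so d_o = f(1 − 1/m) = (71.20)(1 − 1/(+5.0)) = 57.0 cm.

57.0 cm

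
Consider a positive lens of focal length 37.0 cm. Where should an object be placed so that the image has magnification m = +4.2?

m = −d_i/d_o ⇒ d_i = −m·d_o.
1/f = 1/d_o + 1/d_i = 1/d_o − 1/(m·d_o) = (1 − 1/m)/d_o, so d_o = f(1 − 1/m) = (37.00)(1 − 1/(+4.2)) = 28.2 cm.

28.2 cm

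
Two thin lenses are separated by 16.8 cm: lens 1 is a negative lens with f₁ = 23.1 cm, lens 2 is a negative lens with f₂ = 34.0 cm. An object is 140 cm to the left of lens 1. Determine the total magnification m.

m = +0.0682

f₁ = −23.1 cm (diverging).
Lens 1: 1/d_i1 = 1/(-23.1) − 1/(140) = -0.05043, so d_i1 = -19.83 cm; m₁ = −d_i1/d_o1 = +0.1416.
d_o2 = 16.8 − (-19.83) = 36.63 cm.
f₂ = −34.0 cm (diverging).
Lens 2: 1/d_i2 = 1/(-34.0) − 1/(36.63) = -0.05671, so d_i2 = -17.63 cm; m₂ = −d_i2/d_o2 = +0.4814.
m = m₁·m₂ = (+0.1416)(+0.4814) = +0.0682.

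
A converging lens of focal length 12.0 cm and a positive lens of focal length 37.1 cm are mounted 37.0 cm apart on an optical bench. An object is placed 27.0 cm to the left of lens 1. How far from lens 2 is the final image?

26.3 cm

Lens 1: 1/d_i1 = 1/f₁ − 1/d_o1 = 1/(12.0) − 1/(27.0) = 0.04630, so d_i1 = 21.60 cm.
The intermediate image is 21.60 cm to the right of lens 1, which is 37.0 − (21.60) = 15.40 cm to the left of lens 2, so d_o2 = +15.40 cm.
Lens 2: 1/d_i2 = 1/f₂ − 1/d_o2 = 1/(37.1) − 1/(15.40) = -0.03798, so d_i2 = -26.3 cm.
The final image is virtual, 26.3 cm to the left of lens 2 (overall magnification ≈ -1.4).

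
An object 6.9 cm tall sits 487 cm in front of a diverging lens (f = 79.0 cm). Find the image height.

For a diverging lens, f = -79.0 cm.
1/d_i = 1/f − 1/d_o = 1/(-79.00) − 1/(487) = -0.01471, so d_i = -67.97 cm.
m = −d_i/d_o = +0.1396.
|h_i| = |m|·h_o = 0.1396 × 6.9 = 0.963 cm. The image is virtual, upright and reduced, on the same side as the object.

0.963 cm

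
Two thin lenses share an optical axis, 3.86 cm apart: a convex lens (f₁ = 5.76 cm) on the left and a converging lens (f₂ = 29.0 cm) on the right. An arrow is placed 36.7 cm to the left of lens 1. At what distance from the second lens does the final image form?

2.70 cm

Lens 1: 1/d_i1 = 1/f₁ − 1/d_o1 = 1/(5.76) − 1/(36.7) = 0.1464, so d_i1 = 6.832 cm.
The intermediate image is 6.832 cm to the right of lens 1, which lies 2.972 cm to the right of lens 2 — a virtual object — so d_o2 = −2.972 cm.
Lens 2: 1/d_i2 = 1/f₂ − 1/d_o2 = 1/(29.0) − 1/(-2.972) = 0.3710, so d_i2 = 2.70 cm.
The final image is real, 2.70 cm to the right of lens 2 (overall magnification ≈ -0.17).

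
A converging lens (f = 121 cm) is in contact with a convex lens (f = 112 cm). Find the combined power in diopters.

P = +1.72 D

P₁ = 1/f₁ = 1/(1.21 m) = +0.8264 D; P₂ = 1/f₂ = 1/(1.12 m) = +0.8929 D.
For thin lenses in contact, P = P₁ + P₂ = (+0.8264) + (+0.8929) = +1.72 D.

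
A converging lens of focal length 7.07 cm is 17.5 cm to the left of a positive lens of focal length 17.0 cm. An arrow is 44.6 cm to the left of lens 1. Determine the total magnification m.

m = -0.405

Lens 1: 1/d_i1 = 1/(7.07) − 1/(44.6) = 0.1190, so d_i1 = 8.402 cm; m₁ = −d_i1/d_o1 = -0.1884.
d_o2 = 17.5 − (8.402) = 9.098 cm.
Lens 2: 1/d_i2 = 1/(17.0) − 1/(9.098) = -0.05109, so d_i2 = -19.57 cm; m₂ = −d_i2/d_o2 = +2.151.
m = m₁·m₂ = (-0.1884)(+2.151) = -0.405.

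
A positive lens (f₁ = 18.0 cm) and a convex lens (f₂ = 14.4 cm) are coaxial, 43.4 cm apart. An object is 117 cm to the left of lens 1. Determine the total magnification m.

Lens 1: 1/d_i1 = 1/(18.0) − 1/(117) = 0.04701, so d_i1 = 21.27 cm; m₁ = −d_i1/d_o1 = -0.1818.
d_o2 = 43.4 − (21.27) = 22.13 cm.
Lens 2: 1/d_i2 = 1/(14.4) − 1/(22.13) = 0.02426, so d_i2 = 41.23 cm; m₂ = −d_i2/d_o2 = -1.863.
m = m₁·m₂ = (-0.1818)(-1.863) = +0.339.

m = +0.339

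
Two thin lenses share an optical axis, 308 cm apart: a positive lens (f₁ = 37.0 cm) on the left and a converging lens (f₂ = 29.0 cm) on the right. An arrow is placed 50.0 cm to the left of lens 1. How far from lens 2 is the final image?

35.2 cm

Lens 1: 1/d_i1 = 1/f₁ − 1/d_o1 = 1/(37.0) − 1/(50.0) = 0.007027, so d_i1 = 142.3 cm.
The intermediate image is 142.3 cm to the right of lens 1, which is 308 − (142.3) = 165.7 cm to the left of lens 2, so d_o2 = +165.7 cm.
Lens 2: 1/d_i2 = 1/f₂ − 1/d_o2 = 1/(29.0) − 1/(165.7) = 0.02845, so d_i2 = 35.2 cm.
The final image is real, 35.2 cm to the right of lens 2 (overall magnification ≈ 0.60).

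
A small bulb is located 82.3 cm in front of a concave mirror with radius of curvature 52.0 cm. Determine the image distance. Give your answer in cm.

f = R/2 = 52.0/2 = 26.00 cm.
Mirror equation: 1/s_i = 1/f − 1/s_o = 1/(26.00) − 1/(82.3) = 0.03846 − 0.01215 = 0.02631, so s_i = 38.0 cm.
The image is real, inverted and reduced, in front of the mirror.

38.0 cm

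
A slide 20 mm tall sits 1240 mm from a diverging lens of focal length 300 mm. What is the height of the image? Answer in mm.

For a diverging lens, f = -300 mm.
1/d_i = 1/f − 1/d_o = 1/(-300.0) − 1/(1240) = -0.004140, so d_i = -241.6 mm.
m = −d_i/d_o = +0.1948.
|h_i| = |m|·h_o = 0.1948 × 20 = 3.90 mm. The image is virtual, upright and reduced, on the same side as the object.

3.90 mm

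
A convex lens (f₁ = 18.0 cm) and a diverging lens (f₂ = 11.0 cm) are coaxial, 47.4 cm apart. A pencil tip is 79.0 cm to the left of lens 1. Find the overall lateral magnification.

Lens 1: 1/d_i1 = 1/(18.0) − 1/(79.0) = 0.04290, so d_i1 = 23.31 cm; m₁ = −d_i1/d_o1 = -0.2951.
d_o2 = 47.4 − (23.31) = 24.09 cm.
f₂ = −11.0 cm (diverging).
Lens 2: 1/d_i2 = 1/(-11.0) − 1/(24.09) = -0.1324, so d_i2 = -7.552 cm; m₂ = −d_i2/d_o2 = +0.3135.
m = m₁·m₂ = (-0.2951)(+0.3135) = -0.0925.

m = -0.0925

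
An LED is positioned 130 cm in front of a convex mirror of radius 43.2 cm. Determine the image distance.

18.5 cm

f = R/2 = 43.2/2 = 21.60 cm; for a convex mirror, f = -21.60 cm.
Mirror equation: 1/v = 1/f − 1/u = 1/(-21.60) − 1/(130) = -0.04630 − 0.007692 = -0.05399, so v = -18.5 cm.
The image is virtual, upright and reduced, behind the mirror.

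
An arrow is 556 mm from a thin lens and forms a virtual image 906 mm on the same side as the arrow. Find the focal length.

Virtual image ⇒ d_i = −906 mm.
1/f = 1/d_o + 1/d_i = 1/(556) + 1/(-906) = 0.0006948, so f = 1440 mm.
Since f is positive, the thin lens is converging.

f = 1440 mm (converging)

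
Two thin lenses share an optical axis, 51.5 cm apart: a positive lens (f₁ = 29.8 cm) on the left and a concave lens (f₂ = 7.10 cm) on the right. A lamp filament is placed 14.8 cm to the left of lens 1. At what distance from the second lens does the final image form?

Lens 1: 1/d_i1 = 1/f₁ − 1/d_o1 = 1/(29.8) − 1/(14.8) = -0.03401, so d_i1 = -29.40 cm.
The intermediate image is 29.40 cm to the left of lens 1 (virtual), which is 51.5 − (-29.40) = 80.90 cm to the left of lens 2, so d_o2 = +80.90 cm.
Lens 2 is diverging, so f₂ = −7.10 cm.
Lens 2: 1/d_i2 = 1/f₂ − 1/d_o2 = 1/(-7.10) − 1/(80.90) = -0.1532, so d_i2 = -6.53 cm.
The final image is virtual, 6.53 cm to the left of lens 2 (overall magnification ≈ 0.16).

6.53 cm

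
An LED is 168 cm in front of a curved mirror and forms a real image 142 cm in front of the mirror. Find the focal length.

Real image ⇒ d_i = +142 cm.
1/f = 1/d_o + 1/d_i = 1/(168) + 1/(142) = 0.01299, so f = 77.0 cm.
Since f is positive, the curved mirror is concave.

f = 77.0 cm (concave)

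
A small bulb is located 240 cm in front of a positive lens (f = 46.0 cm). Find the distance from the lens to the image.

56.9 cm

Thin-lens equation: 1/s_i = 1/f − 1/s_o = 1/(46.00) − 1/(240) = 0.02174 − 0.004167 = 0.01757, so s_i = 56.9 cm.
The image is real, inverted and reduced, on the far side of the lens.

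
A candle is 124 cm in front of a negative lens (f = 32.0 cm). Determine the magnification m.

m = +0.205

For a negative lens, f = -32.0 cm.
1/d_i = 1/f − 1/d_o = 1/(-32.00) − 1/(124) = -0.03931, so d_i = -25.44 cm.
m = −d_i/d_o = −(-25.44)/(124) = +0.205.
The image is virtual, upright and reduced, on the same side as the object.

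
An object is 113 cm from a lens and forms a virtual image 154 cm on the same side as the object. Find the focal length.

f = 424 cm (converging)

Virtual image ⇒ d_i = −154 cm.
1/f = 1/d_o + 1/d_i = 1/(113) + 1/(-154) = 0.002356, so f = 424 cm.
Since f is positive, the lens is converging.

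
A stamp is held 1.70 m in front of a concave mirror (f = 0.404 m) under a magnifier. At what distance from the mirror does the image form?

0.530 m

Mirror equation: 1/d_i = 1/f − 1/d_o = 1/(0.4040) − 1/(1.70) = 2.475 − 0.5882 = 1.887, so d_i = 0.530 m.
The image is real, inverted and reduced, in front of the mirror.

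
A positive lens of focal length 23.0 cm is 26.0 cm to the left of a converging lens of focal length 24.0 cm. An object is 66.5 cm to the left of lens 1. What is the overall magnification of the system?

Lens 1: 1/d_i1 = 1/(23.0) − 1/(66.5) = 0.02844, so d_i1 = 35.16 cm; m₁ = −d_i1/d_o1 = -0.5287.
d_o2 = 26.0 − (35.16) = -9.160 cm (virtual object).
Lens 2: 1/d_i2 = 1/(24.0) − 1/(-9.160) = 0.1508, so d_i2 = 6.630 cm; m₂ = −d_i2/d_o2 = +0.7238.
m = m₁·m₂ = (-0.5287)(+0.7238) = -0.383.

m = -0.383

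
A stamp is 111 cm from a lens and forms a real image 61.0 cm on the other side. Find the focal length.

Real image ⇒ d_i = +61.0 cm.
1/f = 1/d_o + 1/d_i = 1/(111) + 1/(61.0) = 0.02540, so f = 39.4 cm.
Since f is positive, the lens is converging.

f = 39.4 cm (converging)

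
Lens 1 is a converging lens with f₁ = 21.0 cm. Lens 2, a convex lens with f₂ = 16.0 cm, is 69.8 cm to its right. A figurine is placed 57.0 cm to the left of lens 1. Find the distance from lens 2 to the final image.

Lens 1: 1/d_i1 = 1/f₁ − 1/d_o1 = 1/(21.0) − 1/(57.0) = 0.03008, so d_i1 = 33.25 cm.
The intermediate image is 33.25 cm to the right of lens 1, which is 69.8 − (33.25) = 36.55 cm to the left of lens 2, so d_o2 = +36.55 cm.
Lens 2: 1/d_i2 = 1/f₂ − 1/d_o2 = 1/(16.0) − 1/(36.55) = 0.03514, so d_i2 = 28.5 cm.
The final image is real, 28.5 cm to the right of lens 2 (overall magnification ≈ 0.45).

28.5 cm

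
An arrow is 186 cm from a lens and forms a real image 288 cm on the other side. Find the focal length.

f = 113 cm (converging)

Real image ⇒ d_i = +288 cm.
1/f = 1/d_o + 1/d_i = 1/(186) + 1/(288) = 0.008849, so f = 113 cm.
Since f is positive, the lens is converging.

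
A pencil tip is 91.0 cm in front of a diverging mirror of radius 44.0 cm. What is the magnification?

m = +0.195

f = R/2 = 44.0/2 = 22.00 cm; for a diverging mirror, f = -22.00 cm.
1/d_i = 1/f − 1/d_o = 1/(-22.00) − 1/(91.0) = -0.05644, so d_i = -17.72 cm.
m = −d_i/d_o = −(-17.72)/(91.0) = +0.195.
The image is virtual, upright and reduced, behind the mirror.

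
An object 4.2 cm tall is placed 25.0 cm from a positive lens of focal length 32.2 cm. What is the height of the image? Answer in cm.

18.8 cm

1/d_i = 1/f − 1/d_o = 1/(32.20) − 1/(25.0) = -0.008944, so d_i = -111.8 cm.
m = −d_i/d_o = +4.472.
|h_i| = |m|·h_o = 4.472 × 4.2 = 18.8 cm. The image is virtual, upright and enlarged, on the same side as the object.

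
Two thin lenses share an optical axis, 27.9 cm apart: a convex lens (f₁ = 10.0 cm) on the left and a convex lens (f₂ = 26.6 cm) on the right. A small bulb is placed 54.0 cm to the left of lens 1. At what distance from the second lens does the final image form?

Lens 1: 1/d_i1 = 1/f₁ − 1/d_o1 = 1/(10.0) − 1/(54.0) = 0.08148, so d_i1 = 12.27 cm.
The intermediate image is 12.27 cm to the right of lens 1, which is 27.9 − (12.27) = 15.63 cm to the left of lens 2, so d_o2 = +15.63 cm.
Lens 2: 1/d_i2 = 1/f₂ − 1/d_o2 = 1/(26.6) − 1/(15.63) = -0.02639, so d_i2 = -37.9 cm.
The final image is virtual, 37.9 cm to the left of lens 2 (overall magnification ≈ -0.55).

37.9 cm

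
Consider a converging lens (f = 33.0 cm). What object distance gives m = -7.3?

37.5 cm

m = −d_i/d_o ⇒ d_i = −m·d_o.
1/f = 1/d_o + 1/d_i = 1/d_o − 1/(m·d_o) = (1 − 1/m)/d_o, so d_o = f(1 − 1/m) = (33.00)(1 − 1/(-7.3)) = 37.5 cm.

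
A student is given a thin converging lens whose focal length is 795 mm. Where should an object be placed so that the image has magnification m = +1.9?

377 mm

m = −d_i/d_o ⇒ d_i = −m·d_o.
1/f = 1/d_o + 1/d_i = 1/d_o − 1/(m·d_o) = (1 − 1/m)/d_o, so d_o = f(1 − 1/m) = (795.0)(1 − 1/(+1.9)) = 377 mm.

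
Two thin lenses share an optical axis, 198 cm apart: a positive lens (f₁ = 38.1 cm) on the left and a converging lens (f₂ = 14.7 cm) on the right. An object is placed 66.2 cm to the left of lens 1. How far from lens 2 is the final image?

Lens 1: 1/d_i1 = 1/f₁ − 1/d_o1 = 1/(38.1) − 1/(66.2) = 0.01114, so d_i1 = 89.76 cm.
The intermediate image is 89.76 cm to the right of lens 1, which is 198 − (89.76) = 108.2 cm to the left of lens 2, so d_o2 = +108.2 cm.
Lens 2: 1/d_i2 = 1/f₂ − 1/d_o2 = 1/(14.7) − 1/(108.2) = 0.05879, so d_i2 = 17.0 cm.
The final image is real, 17.0 cm to the right of lens 2 (overall magnification ≈ 0.21).

17.0 cm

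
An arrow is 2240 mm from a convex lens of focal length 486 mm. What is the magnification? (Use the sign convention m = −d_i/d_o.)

1/d_i = 1/f − 1/d_o = 1/(486.0) − 1/(2240) = 0.001611, so d_i = 620.7 mm.
m = −d_i/d_o = −(620.7)/(2240) = -0.277.
The image is real, inverted and reduced, on the far side of the lens.

m = -0.277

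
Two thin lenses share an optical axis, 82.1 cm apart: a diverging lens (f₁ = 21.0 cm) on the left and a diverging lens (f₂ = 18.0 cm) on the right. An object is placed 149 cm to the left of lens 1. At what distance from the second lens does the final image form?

Lens 1 is diverging, so f₁ = −21.0 cm.
Lens 1: 1/d_i1 = 1/f₁ − 1/d_o1 = 1/(-21.0) − 1/(149) = -0.05433, so d_i1 = -18.41 cm.
The intermediate image is 18.41 cm to the left of lens 1 (virtual), which is 82.1 − (-18.41) = 100.5 cm to the left of lens 2, so d_o2 = +100.5 cm.
Lens 2 is diverging, so f₂ = −18.0 cm.
Lens 2: 1/d_i2 = 1/f₂ − 1/d_o2 = 1/(-18.0) − 1/(100.5) = -0.06551, so d_i2 = -15.3 cm.
The final image is virtual, 15.3 cm to the left of lens 2 (overall magnification ≈ 0.019).

15.3 cm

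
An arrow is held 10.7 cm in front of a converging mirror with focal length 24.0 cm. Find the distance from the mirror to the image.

Mirror equation: 1/v = 1/f − 1/u = 1/(24.00) − 1/(10.7) = 0.04167 − 0.09346 = -0.05179, so v = -19.3 cm.
The image is virtual, upright and enlarged, behind the mirror.

19.3 cm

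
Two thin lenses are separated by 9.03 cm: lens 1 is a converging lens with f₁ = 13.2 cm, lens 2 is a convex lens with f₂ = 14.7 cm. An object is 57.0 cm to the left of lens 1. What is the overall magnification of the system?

Lens 1: 1/d_i1 = 1/(13.2) − 1/(57.0) = 0.05821, so d_i1 = 17.18 cm; m₁ = −d_i1/d_o1 = -0.3014.
d_o2 = 9.03 − (17.18) = -8.150 cm (virtual object).
Lens 2: 1/d_i2 = 1/(14.7) − 1/(-8.150) = 0.1907, so d_i2 = 5.243 cm; m₂ = −d_i2/d_o2 = +0.6433.
m = m₁·m₂ = (-0.3014)(+0.6433) = -0.194.

m = -0.194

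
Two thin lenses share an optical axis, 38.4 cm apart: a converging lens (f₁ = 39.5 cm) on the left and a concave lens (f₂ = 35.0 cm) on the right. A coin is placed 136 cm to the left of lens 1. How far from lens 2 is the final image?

34.1 cm

Lens 1: 1/d_i1 = 1/f₁ − 1/d_o1 = 1/(39.5) − 1/(136) = 0.01796, so d_i1 = 55.67 cm.
The intermediate image is 55.67 cm to the right of lens 1, which lies 17.27 cm to the right of lens 2 — a virtual object — so d_o2 = −17.27 cm.
Lens 2 is diverging, so f₂ = −35.0 cm.
Lens 2: 1/d_i2 = 1/f₂ − 1/d_o2 = 1/(-35.0) − 1/(-17.27) = 0.02933, so d_i2 = 34.1 cm.
The final image is real, 34.1 cm to the right of lens 2 (overall magnification ≈ -0.81).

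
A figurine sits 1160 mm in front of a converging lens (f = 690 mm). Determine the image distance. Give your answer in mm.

Thin-lens equation: 1/d_i = 1/f − 1/d_o = 1/(690.0) − 1/(1160) = 0.001449 − 0.0008621 = 0.0005872, so d_i = 1700 mm.
The image is real, inverted and enlarged, on the far side of the lens.

1700 mm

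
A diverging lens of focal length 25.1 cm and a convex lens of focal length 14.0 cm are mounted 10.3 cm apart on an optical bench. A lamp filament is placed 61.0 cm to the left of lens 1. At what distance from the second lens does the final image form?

Lens 1 is diverging, so f₁ = −25.1 cm.
Lens 1: 1/d_i1 = 1/f₁ − 1/d_o1 = 1/(-25.1) − 1/(61.0) = -0.05623, so d_i1 = -17.78 cm.
The intermediate image is 17.78 cm to the left of lens 1 (virtual), which is 10.3 − (-17.78) = 28.08 cm to the left of lens 2, so d_o2 = +28.08 cm.
Lens 2: 1/d_i2 = 1/f₂ − 1/d_o2 = 1/(14.0) − 1/(28.08) = 0.03582, so d_i2 = 27.9 cm.
The final image is real, 27.9 cm to the right of lens 2 (overall magnification ≈ -0.29).

27.9 cm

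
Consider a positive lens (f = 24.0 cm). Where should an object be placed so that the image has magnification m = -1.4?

41.1 cm

m = −d_i/d_o ⇒ d_i = −m·d_o.
1/f = 1/d_o + 1/d_i = 1/d_o − 1/(m·d_o) = (1 − 1/m)/d_o, so d_o = f(1 − 1/m) = (24.00)(1 − 1/(-1.4)) = 41.1 cm.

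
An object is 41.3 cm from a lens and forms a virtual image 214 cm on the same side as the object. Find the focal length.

Virtual image ⇒ d_i = −214 cm.
1/f = 1/d_o + 1/d_i = 1/(41.3) + 1/(-214) = 0.01954, so f = 51.2 cm.
Since f is positive, the lens is converging.

f = 51.2 cm (converging)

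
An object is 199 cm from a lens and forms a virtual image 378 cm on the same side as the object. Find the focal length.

f = 420 cm (converging)

Virtual image ⇒ d_i = −378 cm.
1/f = 1/d_o + 1/d_i = 1/(199) + 1/(-378) = 0.002380, so f = 420 cm.
Since f is positive, the lens is converging.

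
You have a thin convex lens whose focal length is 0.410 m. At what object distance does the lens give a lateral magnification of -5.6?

m = −d_i/d_o ⇒ d_i = −m·d_o.
1/f = 1/d_o + 1/d_i = 1/d_o − 1/(m·d_o) = (1 − 1/m)/d_o, so d_o = f(1 − 1/m) = (0.4100)(1 − 1/(-5.6)) = 0.483 m.

0.483 m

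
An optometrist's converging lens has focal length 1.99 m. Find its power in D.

P = 1/f = 1/(1.99 m) = +0.503 D.

P = +0.503 D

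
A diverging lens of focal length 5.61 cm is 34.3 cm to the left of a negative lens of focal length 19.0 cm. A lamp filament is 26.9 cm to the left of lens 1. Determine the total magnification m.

f₁ = −5.61 cm (diverging).
Lens 1: 1/d_i1 = 1/(-5.61) − 1/(26.9) = -0.2154, so d_i1 = -4.642 cm; m₁ = −d_i1/d_o1 = +0.1726.
d_o2 = 34.3 − (-4.642) = 38.94 cm.
f₂ = −19.0 cm (diverging).
Lens 2: 1/d_i2 = 1/(-19.0) − 1/(38.94) = -0.07831, so d_i2 = -12.77 cm; m₂ = −d_i2/d_o2 = +0.3279.
m = m₁·m₂ = (+0.1726)(+0.3279) = +0.0566.

m = +0.0566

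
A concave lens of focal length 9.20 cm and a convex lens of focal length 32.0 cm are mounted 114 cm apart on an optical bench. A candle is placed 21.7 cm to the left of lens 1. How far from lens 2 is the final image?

Lens 1 is diverging, so f₁ = −9.20 cm.
Lens 1: 1/d_i1 = 1/f₁ − 1/d_o1 = 1/(-9.20) − 1/(21.7) = -0.1548, so d_i1 = -6.461 cm.
The intermediate image is 6.461 cm to the left of lens 1 (virtual), which is 114 − (-6.461) = 120.5 cm to the left of lens 2, so d_o2 = +120.5 cm.
Lens 2: 1/d_i2 = 1/f₂ − 1/d_o2 = 1/(32.0) − 1/(120.5) = 0.02295, so d_i2 = 43.6 cm.
The final image is real, 43.6 cm to the right of lens 2 (overall magnification ≈ -0.11).

43.6 cm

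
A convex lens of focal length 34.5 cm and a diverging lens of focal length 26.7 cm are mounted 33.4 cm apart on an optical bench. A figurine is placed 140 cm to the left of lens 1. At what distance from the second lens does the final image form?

Lens 1: 1/d_i1 = 1/f₁ − 1/d_o1 = 1/(34.5) − 1/(140) = 0.02184, so d_i1 = 45.78 cm.
The intermediate image is 45.78 cm to the right of lens 1, which lies 12.38 cm to the right of lens 2 — a virtual object — so d_o2 = −12.38 cm.
Lens 2 is diverging, so f₂ = −26.7 cm.
Lens 2: 1/d_i2 = 1/f₂ − 1/d_o2 = 1/(-26.7) − 1/(-12.38) = 0.04332, so d_i2 = 23.1 cm.
The final image is real, 23.1 cm to the right of lens 2 (overall magnification ≈ -0.61).

23.1 cm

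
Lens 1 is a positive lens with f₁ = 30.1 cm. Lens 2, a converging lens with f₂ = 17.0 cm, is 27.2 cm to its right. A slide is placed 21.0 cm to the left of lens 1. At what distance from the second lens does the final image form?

20.6 cm

Lens 1: 1/d_i1 = 1/f₁ − 1/d_o1 = 1/(30.1) − 1/(21.0) = -0.01440, so d_i1 = -69.46 cm.
The intermediate image is 69.46 cm to the left of lens 1 (virtual), which is 27.2 − (-69.46) = 96.66 cm to the left of lens 2, so d_o2 = +96.66 cm.
Lens 2: 1/d_i2 = 1/f₂ − 1/d_o2 = 1/(17.0) − 1/(96.66) = 0.04848, so d_i2 = 20.6 cm.
The final image is real, 20.6 cm to the right of lens 2 (overall magnification ≈ -0.71).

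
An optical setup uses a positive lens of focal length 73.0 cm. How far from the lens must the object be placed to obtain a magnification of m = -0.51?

m = −d_i/d_o ⇒ d_i = −m·d_o.
1/f = 1/d_o + 1/d_i = 1/d_o − 1/(m·d_o) = (1 − 1/m)/d_o, so d_o = f(1 − 1/m) = (73.00)(1 − 1/(-0.51)) = 216 cm.

216 cm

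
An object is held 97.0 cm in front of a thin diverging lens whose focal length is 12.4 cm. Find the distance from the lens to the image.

For a diverging lens, f = -12.4 cm.
Thin-lens equation: 1/s_i = 1/f − 1/s_o = 1/(-12.40) − 1/(97.0) = -0.08065 − 0.01031 = -0.09095, so s_i = -11.0 cm.
The image is virtual, upright and reduced, on the same side as the object.

11.0 cm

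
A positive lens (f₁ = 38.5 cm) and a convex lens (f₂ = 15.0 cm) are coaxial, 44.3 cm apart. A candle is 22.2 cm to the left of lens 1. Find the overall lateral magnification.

Lens 1: 1/d_i1 = 1/(38.5) − 1/(22.2) = -0.01907, so d_i1 = -52.44 cm; m₁ = −d_i1/d_o1 = +2.362.
d_o2 = 44.3 − (-52.44) = 96.74 cm.
Lens 2: 1/d_i2 = 1/(15.0) − 1/(96.74) = 0.05633, so d_i2 = 17.75 cm; m₂ = −d_i2/d_o2 = -0.1835.
m = m₁·m₂ = (+2.362)(-0.1835) = -0.433.

m = -0.433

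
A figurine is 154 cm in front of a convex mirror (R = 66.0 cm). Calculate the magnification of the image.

m = +0.176

f = R/2 = 66.0/2 = 33.00 cm; for a convex mirror, f = -33.00 cm.
1/d_i = 1/f − 1/d_o = 1/(-33.00) − 1/(154) = -0.03680, so d_i = -27.18 cm.
m = −d_i/d_o = −(-27.18)/(154) = +0.176.
The image is virtual, upright and reduced, behind the mirror.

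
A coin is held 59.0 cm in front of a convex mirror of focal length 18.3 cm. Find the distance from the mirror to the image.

For a convex mirror, f = -18.3 cm.
Mirror equation: 1/d_i = 1/f − 1/d_o = 1/(-18.30) − 1/(59.0) = -0.05464 − 0.01695 = -0.07159, so d_i = -14.0 cm.
The image is virtual, upright and reduced, behind the mirror.

14.0 cm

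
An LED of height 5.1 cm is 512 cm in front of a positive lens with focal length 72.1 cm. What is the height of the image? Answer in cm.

1/d_i = 1/f − 1/d_o = 1/(72.10) − 1/(512) = 0.01192, so d_i = 83.92 cm.
m = −d_i/d_o = -0.1639.
|h_i| = |m|·h_o = 0.1639 × 5.1 = 0.836 cm. The image is real, inverted and reduced, on the far side of the lens.

0.836 cm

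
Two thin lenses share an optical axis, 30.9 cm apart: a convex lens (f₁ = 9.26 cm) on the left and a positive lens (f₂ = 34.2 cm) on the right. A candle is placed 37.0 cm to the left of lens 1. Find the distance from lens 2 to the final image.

Lens 1: 1/d_i1 = 1/f₁ − 1/d_o1 = 1/(9.26) − 1/(37.0) = 0.08096, so d_i1 = 12.35 cm.
The intermediate image is 12.35 cm to the right of lens 1, which is 30.9 − (12.35) = 18.55 cm to the left of lens 2, so d_o2 = +18.55 cm.
Lens 2: 1/d_i2 = 1/f₂ − 1/d_o2 = 1/(34.2) − 1/(18.55) = -0.02467, so d_i2 = -40.5 cm.
The final image is virtual, 40.5 cm to the left of lens 2 (overall magnification ≈ -0.73).

40.5 cm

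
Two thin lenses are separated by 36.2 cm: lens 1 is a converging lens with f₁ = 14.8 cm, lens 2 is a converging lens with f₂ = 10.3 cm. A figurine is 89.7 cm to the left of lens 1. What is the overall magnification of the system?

m = +0.249

Lens 1: 1/d_i1 = 1/(14.8) − 1/(89.7) = 0.05642, so d_i1 = 17.72 cm; m₁ = −d_i1/d_o1 = -0.1975.
d_o2 = 36.2 − (17.72) = 18.48 cm.
Lens 2: 1/d_i2 = 1/(10.3) − 1/(18.48) = 0.04297, so d_i2 = 23.27 cm; m₂ = −d_i2/d_o2 = -1.259.
m = m₁·m₂ = (-0.1975)(-1.259) = +0.249.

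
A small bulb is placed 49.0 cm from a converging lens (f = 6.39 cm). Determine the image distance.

7.35 cm

Thin-lens equation: 1/q = 1/f − 1/p = 1/(6.390) − 1/(49.0) = 0.1565 − 0.02041 = 0.1361, so q = 7.35 cm.
The image is real, inverted and reduced, on the far side of the lens.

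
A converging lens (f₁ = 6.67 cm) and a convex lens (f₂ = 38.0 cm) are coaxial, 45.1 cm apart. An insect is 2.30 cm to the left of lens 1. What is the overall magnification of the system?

Lens 1: 1/d_i1 = 1/(6.67) − 1/(2.30) = -0.2849, so d_i1 = -3.511 cm; m₁ = −d_i1/d_o1 = +1.527.
d_o2 = 45.1 − (-3.511) = 48.61 cm.
Lens 2: 1/d_i2 = 1/(38.0) − 1/(48.61) = 0.005744, so d_i2 = 174.1 cm; m₂ = −d_i2/d_o2 = -3.582.
m = m₁·m₂ = (+1.527)(-3.582) = -5.47.

m = -5.47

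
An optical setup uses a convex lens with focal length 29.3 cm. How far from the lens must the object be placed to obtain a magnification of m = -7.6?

m = −d_i/d_o ⇒ d_i = −m·d_o.
1/f = 1/d_o + 1/d_i = 1/d_o − 1/(m·d_o) = (1 − 1/m)/d_o, so d_o = f(1 − 1/m) = (29.30)(1 − 1/(-7.6)) = 33.2 cm.

33.2 cm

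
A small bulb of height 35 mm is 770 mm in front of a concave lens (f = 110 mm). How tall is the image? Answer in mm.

4.38 mm

For a concave lens, f = -110 mm.
1/d_i = 1/f − 1/d_o = 1/(-110.0) − 1/(770) = -0.01039, so d_i = -96.25 mm.
m = −d_i/d_o = +0.1250.
|h_i| = |m|·h_o = 0.1250 × 35 = 4.38 mm. The image is virtual, upright and reduced, on the same side as the object.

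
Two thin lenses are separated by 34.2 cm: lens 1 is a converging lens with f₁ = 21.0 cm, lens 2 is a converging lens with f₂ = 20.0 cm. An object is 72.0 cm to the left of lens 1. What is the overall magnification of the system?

m = -0.533

Lens 1: 1/d_i1 = 1/(21.0) − 1/(72.0) = 0.03373, so d_i1 = 29.65 cm; m₁ = −d_i1/d_o1 = -0.4118.
d_o2 = 34.2 − (29.65) = 4.550 cm.
Lens 2: 1/d_i2 = 1/(20.0) − 1/(4.550) = -0.1698, so d_i2 = -5.890 cm; m₂ = −d_i2/d_o2 = +1.294.
m = m₁·m₂ = (-0.4118)(+1.294) = -0.533.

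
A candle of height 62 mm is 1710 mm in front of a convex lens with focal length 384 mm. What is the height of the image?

18.0 mm

1/d_i = 1/f − 1/d_o = 1/(384.0) − 1/(1710) = 0.002019, so d_i = 495.2 mm.
m = −d_i/d_o = -0.2896.
|h_i| = |m|·h_o = 0.2896 × 62 = 18.0 mm. The image is real, inverted and reduced, on the far side of the lens.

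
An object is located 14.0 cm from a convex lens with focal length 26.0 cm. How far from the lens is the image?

Lens equation: 1/s_i = 1/f − 1/s_o = 1/(26.00) − 1/(14.0) = 0.03846 − 0.07143 = -0.03297, so s_i = -30.3 cm.
The image is virtual, upright and enlarged, on the same side as the object.

30.3 cm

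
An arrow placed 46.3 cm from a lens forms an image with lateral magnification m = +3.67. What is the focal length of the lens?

m = −d_i/d_o ⇒ d_i = −m·d_o = −(+3.67)·(46.3) = -169.9 cm.
1/f = 1/d_o + 1/d_i = 1/(46.3) + 1/(-169.9) = 0.01571, so f = 63.6 cm.
Since f is positive, the lens is converging.

f = 63.6 cm (converging)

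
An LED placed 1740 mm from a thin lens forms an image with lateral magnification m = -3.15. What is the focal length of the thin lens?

m = −d_i/d_o ⇒ d_i = −m·d_o = −(-3.15)·(1740) = 5481 mm.
1/f = 1/d_o + 1/d_i = 1/(1740) + 1/(5481) = 0.0007572, so f = 1320 mm.
Since f is positive, the thin lens is converging.

f = 1320 mm (converging)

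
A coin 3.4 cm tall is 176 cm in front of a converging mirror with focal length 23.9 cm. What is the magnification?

m = -0.157

1/d_i = 1/f − 1/d_o = 1/(23.90) − 1/(176) = 0.03616, so d_i = 27.66 cm.
m = −d_i/d_o = −(27.66)/(176) = -0.157.
The image is real, inverted and reduced, in front of the mirror.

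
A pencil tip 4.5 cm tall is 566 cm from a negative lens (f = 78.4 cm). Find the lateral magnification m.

m = +0.122

For a negative lens, f = -78.4 cm.
1/d_i = 1/f − 1/d_o = 1/(-78.40) − 1/(566) = -0.01452, so d_i = -68.86 cm.
m = −d_i/d_o = −(-68.86)/(566) = +0.122.
The image is virtual, upright and reduced, on the same side as the object.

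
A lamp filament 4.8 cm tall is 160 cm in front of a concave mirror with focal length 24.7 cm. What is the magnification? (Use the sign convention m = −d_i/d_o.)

1/d_i = 1/f − 1/d_o = 1/(24.70) − 1/(160) = 0.03424, so d_i = 29.21 cm.
m = −d_i/d_o = −(29.21)/(160) = -0.183.
The image is real, inverted and reduced, in front of the mirror.

m = -0.183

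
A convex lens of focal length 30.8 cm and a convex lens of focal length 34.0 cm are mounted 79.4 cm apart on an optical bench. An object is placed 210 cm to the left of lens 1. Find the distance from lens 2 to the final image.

158 cm

Lens 1: 1/d_i1 = 1/f₁ − 1/d_o1 = 1/(30.8) − 1/(210) = 0.02771, so d_i1 = 36.09 cm.
The intermediate image is 36.09 cm to the right of lens 1, which is 79.4 − (36.09) = 43.31 cm to the left of lens 2, so d_o2 = +43.31 cm.
Lens 2: 1/d_i2 = 1/f₂ − 1/d_o2 = 1/(34.0) − 1/(43.31) = 0.006322, so d_i2 = 158 cm.
The final image is real, 158 cm to the right of lens 2 (overall magnification ≈ 0.63).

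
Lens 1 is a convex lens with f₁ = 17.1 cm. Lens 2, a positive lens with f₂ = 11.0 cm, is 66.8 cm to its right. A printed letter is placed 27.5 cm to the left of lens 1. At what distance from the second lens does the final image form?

22.4 cm

Lens 1: 1/d_i1 = 1/f₁ − 1/d_o1 = 1/(17.1) − 1/(27.5) = 0.02212, so d_i1 = 45.22 cm.
The intermediate image is 45.22 cm to the right of lens 1, which is 66.8 − (45.22) = 21.58 cm to the left of lens 2, so d_o2 = +21.58 cm.
Lens 2: 1/d_i2 = 1/f₂ − 1/d_o2 = 1/(11.0) − 1/(21.58) = 0.04457, so d_i2 = 22.4 cm.
The final image is real, 22.4 cm to the right of lens 2 (overall magnification ≈ 1.7).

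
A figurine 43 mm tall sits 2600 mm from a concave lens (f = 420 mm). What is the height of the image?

For a concave lens, f = -420 mm.
1/d_i = 1/f − 1/d_o = 1/(-420.0) − 1/(2600) = -0.002766, so d_i = -361.6 mm.
m = −d_i/d_o = +0.1391.
|h_i| = |m|·h_o = 0.1391 × 43 = 5.98 mm. The image is virtual, upright and reduced, on the same side as the object.

5.98 mm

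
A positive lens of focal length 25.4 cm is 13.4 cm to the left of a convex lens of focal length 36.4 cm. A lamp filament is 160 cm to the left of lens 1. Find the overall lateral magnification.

m = -0.129

Lens 1: 1/d_i1 = 1/(25.4) − 1/(160) = 0.03312, so d_i1 = 30.19 cm; m₁ = −d_i1/d_o1 = -0.1887.
d_o2 = 13.4 − (30.19) = -16.79 cm (virtual object).
Lens 2: 1/d_i2 = 1/(36.4) − 1/(-16.79) = 0.08703, so d_i2 = 11.49 cm; m₂ = −d_i2/d_o2 = +0.6843.
m = m₁·m₂ = (-0.1887)(+0.6843) = -0.129.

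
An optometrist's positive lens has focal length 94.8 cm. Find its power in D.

P = +1.05 D

f = 94.8 cm = 0.948 m.
P = 1/f = 1/(0.948 m) = +1.05 D.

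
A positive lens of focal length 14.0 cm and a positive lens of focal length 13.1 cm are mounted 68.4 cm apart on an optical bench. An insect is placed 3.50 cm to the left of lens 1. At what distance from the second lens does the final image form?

16.0 cm

Lens 1: 1/d_i1 = 1/f₁ − 1/d_o1 = 1/(14.0) − 1/(3.50) = -0.2143, so d_i1 = -4.667 cm.
The intermediate image is 4.667 cm to the left of lens 1 (virtual), which is 68.4 − (-4.667) = 73.07 cm to the left of lens 2, so d_o2 = +73.07 cm.
Lens 2: 1/d_i2 = 1/f₂ − 1/d_o2 = 1/(13.1) − 1/(73.07) = 0.06265, so d_i2 = 16.0 cm.
The final image is real, 16.0 cm to the right of lens 2 (overall magnification ≈ -0.29).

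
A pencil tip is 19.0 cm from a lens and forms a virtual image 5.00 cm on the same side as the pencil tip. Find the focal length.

f = -6.79 cm (diverging)

Virtual image ⇒ d_i = −5.00 cm.
1/f = 1/d_o + 1/d_i = 1/(19.0) + 1/(-5.00) = -0.1474, so f = -6.79 cm.
Since f is negative, the lens is diverging.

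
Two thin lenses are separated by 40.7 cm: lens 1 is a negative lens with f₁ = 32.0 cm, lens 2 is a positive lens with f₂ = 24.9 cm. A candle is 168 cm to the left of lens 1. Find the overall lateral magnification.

f₁ = −32.0 cm (diverging).
Lens 1: 1/d_i1 = 1/(-32.0) − 1/(168) = -0.03720, so d_i1 = -26.88 cm; m₁ = −d_i1/d_o1 = +0.1600.
d_o2 = 40.7 − (-26.88) = 67.58 cm.
Lens 2: 1/d_i2 = 1/(24.9) − 1/(67.58) = 0.02536, so d_i2 = 39.43 cm; m₂ = −d_i2/d_o2 = -0.5834.
m = m₁·m₂ = (+0.1600)(-0.5834) = -0.0933.

m = -0.0933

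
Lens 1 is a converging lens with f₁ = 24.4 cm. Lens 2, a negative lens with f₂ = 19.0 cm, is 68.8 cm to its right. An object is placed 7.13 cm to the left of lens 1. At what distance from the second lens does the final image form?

15.3 cm

Lens 1: 1/d_i1 = 1/f₁ − 1/d_o1 = 1/(24.4) − 1/(7.13) = -0.09927, so d_i1 = -10.07 cm.
The intermediate image is 10.07 cm to the left of lens 1 (virtual), which is 68.8 − (-10.07) = 78.87 cm to the left of lens 2, so d_o2 = +78.87 cm.
Lens 2 is diverging, so f₂ = −19.0 cm.
Lens 2: 1/d_i2 = 1/f₂ − 1/d_o2 = 1/(-19.0) − 1/(78.87) = -0.06531, so d_i2 = -15.3 cm.
The final image is virtual, 15.3 cm to the left of lens 2 (overall magnification ≈ 0.27).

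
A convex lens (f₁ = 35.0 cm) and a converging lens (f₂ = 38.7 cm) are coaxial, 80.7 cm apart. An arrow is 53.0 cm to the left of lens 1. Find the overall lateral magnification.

Lens 1: 1/d_i1 = 1/(35.0) − 1/(53.0) = 0.009704, so d_i1 = 103.1 cm; m₁ = −d_i1/d_o1 = -1.945.
d_o2 = 80.7 − (103.1) = -22.40 cm (virtual object).
Lens 2: 1/d_i2 = 1/(38.7) − 1/(-22.40) = 0.07048, so d_i2 = 14.19 cm; m₂ = −d_i2/d_o2 = +0.6334.
m = m₁·m₂ = (-1.945)(+0.6334) = -1.23.

m = -1.23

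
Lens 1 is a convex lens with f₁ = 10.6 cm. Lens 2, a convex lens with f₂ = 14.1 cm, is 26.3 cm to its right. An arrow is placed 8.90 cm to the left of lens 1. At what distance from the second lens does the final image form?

Lens 1: 1/d_i1 = 1/f₁ − 1/d_o1 = 1/(10.6) − 1/(8.90) = -0.01802, so d_i1 = -55.49 cm.
The intermediate image is 55.49 cm to the left of lens 1 (virtual), which is 26.3 − (-55.49) = 81.79 cm to the left of lens 2, so d_o2 = +81.79 cm.
Lens 2: 1/d_i2 = 1/f₂ − 1/d_o2 = 1/(14.1) − 1/(81.79) = 0.05870, so d_i2 = 17.0 cm.
The final image is real, 17.0 cm to the right of lens 2 (overall magnification ≈ -1.3).

17.0 cm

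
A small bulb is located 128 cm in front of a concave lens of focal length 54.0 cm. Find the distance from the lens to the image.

For a concave lens, f = -54.0 cm.
Thin-lens equation: 1/q = 1/f − 1/p = 1/(-54.00) − 1/(128) = -0.01852 − 0.007812 = -0.02633, so q = -38.0 cm.
The image is virtual, upright and reduced, on the same side as the object.

38.0 cm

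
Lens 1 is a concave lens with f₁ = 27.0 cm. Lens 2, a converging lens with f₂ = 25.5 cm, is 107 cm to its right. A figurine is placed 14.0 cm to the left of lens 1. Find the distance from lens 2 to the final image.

32.7 cm

Lens 1 is diverging, so f₁ = −27.0 cm.
Lens 1: 1/d_i1 = 1/f₁ − 1/d_o1 = 1/(-27.0) − 1/(14.0) = -0.1085, so d_i1 = -9.220 cm.
The intermediate image is 9.220 cm to the left of lens 1 (virtual), which is 107 − (-9.220) = 116.2 cm to the left of lens 2, so d_o2 = +116.2 cm.
Lens 2: 1/d_i2 = 1/f₂ − 1/d_o2 = 1/(25.5) − 1/(116.2) = 0.03061, so d_i2 = 32.7 cm.
The final image is real, 32.7 cm to the right of lens 2 (overall magnification ≈ -0.19).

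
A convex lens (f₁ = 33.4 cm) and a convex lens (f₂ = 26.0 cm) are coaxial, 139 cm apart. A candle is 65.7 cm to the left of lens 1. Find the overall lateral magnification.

m = +0.597

Lens 1: 1/d_i1 = 1/(33.4) − 1/(65.7) = 0.01472, so d_i1 = 67.94 cm; m₁ = −d_i1/d_o1 = -1.034.
d_o2 = 139 − (67.94) = 71.06 cm.
Lens 2: 1/d_i2 = 1/(26.0) − 1/(71.06) = 0.02439, so d_i2 = 41.00 cm; m₂ = −d_i2/d_o2 = -0.5770.
m = m₁·m₂ = (-1.034)(-0.5770) = +0.597.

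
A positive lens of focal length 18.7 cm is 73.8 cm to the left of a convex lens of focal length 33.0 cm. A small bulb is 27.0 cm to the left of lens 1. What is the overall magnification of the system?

Lens 1: 1/d_i1 = 1/(18.7) − 1/(27.0) = 0.01644, so d_i1 = 60.83 cm; m₁ = −d_i1/d_o1 = -2.253.
d_o2 = 73.8 − (60.83) = 12.97 cm.
Lens 2: 1/d_i2 = 1/(33.0) − 1/(12.97) = -0.04680, so d_i2 = -21.37 cm; m₂ = −d_i2/d_o2 = +1.648.
m = m₁·m₂ = (-2.253)(+1.648) = -3.71.

m = -3.71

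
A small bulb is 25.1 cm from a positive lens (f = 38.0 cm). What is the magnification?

1/d_i = 1/f − 1/d_o = 1/(38.00) − 1/(25.1) = -0.01352, so d_i = -73.94 cm.
m = −d_i/d_o = −(-73.94)/(25.1) = +2.95.
The image is virtual, upright and enlarged, on the same side as the object.

m = +2.95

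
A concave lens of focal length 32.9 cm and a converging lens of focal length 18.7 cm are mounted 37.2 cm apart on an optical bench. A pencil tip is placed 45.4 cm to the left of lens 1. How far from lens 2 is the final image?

28.0 cm

Lens 1 is diverging, so f₁ = −32.9 cm.
Lens 1: 1/d_i1 = 1/f₁ − 1/d_o1 = 1/(-32.9) − 1/(45.4) = -0.05242, so d_i1 = -19.08 cm.
The intermediate image is 19.08 cm to the left of lens 1 (virtual), which is 37.2 − (-19.08) = 56.28 cm to the left of lens 2, so d_o2 = +56.28 cm.
Lens 2: 1/d_i2 = 1/f₂ − 1/d_o2 = 1/(18.7) − 1/(56.28) = 0.03571, so d_i2 = 28.0 cm.
The final image is real, 28.0 cm to the right of lens 2 (overall magnification ≈ -0.21).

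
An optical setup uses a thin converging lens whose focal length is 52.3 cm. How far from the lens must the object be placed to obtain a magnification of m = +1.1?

m = −d_i/d_o ⇒ d_i = −m·d_o.
1/f = 1/d_o + 1/d_i = 1/d_o − 1/(m·d_o) = (1 − 1/m)/d_o, so d_o = f(1 − 1/m) = (52.30)(1 − 1/(+1.1)) = 4.75 cm.

4.75 cm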